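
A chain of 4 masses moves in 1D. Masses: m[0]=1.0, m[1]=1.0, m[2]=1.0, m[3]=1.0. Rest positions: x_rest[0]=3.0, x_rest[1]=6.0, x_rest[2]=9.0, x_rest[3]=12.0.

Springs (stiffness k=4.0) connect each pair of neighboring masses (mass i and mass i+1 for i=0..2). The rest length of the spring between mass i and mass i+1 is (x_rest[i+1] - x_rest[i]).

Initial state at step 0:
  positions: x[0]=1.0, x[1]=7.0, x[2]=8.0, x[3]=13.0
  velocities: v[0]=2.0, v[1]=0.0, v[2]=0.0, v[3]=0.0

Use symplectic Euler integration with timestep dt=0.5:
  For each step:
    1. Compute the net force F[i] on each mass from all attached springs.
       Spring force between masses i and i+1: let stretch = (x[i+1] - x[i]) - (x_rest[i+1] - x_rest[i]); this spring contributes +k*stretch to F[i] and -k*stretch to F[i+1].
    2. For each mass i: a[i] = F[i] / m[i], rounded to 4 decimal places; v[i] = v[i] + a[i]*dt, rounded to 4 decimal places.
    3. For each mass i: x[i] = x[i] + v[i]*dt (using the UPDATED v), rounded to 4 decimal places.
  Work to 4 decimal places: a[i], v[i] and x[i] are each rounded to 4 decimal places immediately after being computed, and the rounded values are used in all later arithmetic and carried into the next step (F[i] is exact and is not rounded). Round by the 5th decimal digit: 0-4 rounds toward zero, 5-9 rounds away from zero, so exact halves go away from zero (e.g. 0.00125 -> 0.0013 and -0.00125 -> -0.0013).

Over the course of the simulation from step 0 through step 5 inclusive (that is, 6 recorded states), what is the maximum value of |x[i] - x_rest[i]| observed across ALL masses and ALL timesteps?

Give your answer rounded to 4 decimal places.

Answer: 4.0000

Derivation:
Step 0: x=[1.0000 7.0000 8.0000 13.0000] v=[2.0000 0.0000 0.0000 0.0000]
Step 1: x=[5.0000 2.0000 12.0000 11.0000] v=[8.0000 -10.0000 8.0000 -4.0000]
Step 2: x=[3.0000 10.0000 5.0000 13.0000] v=[-4.0000 16.0000 -14.0000 4.0000]
Step 3: x=[5.0000 6.0000 11.0000 10.0000] v=[4.0000 -8.0000 12.0000 -6.0000]
Step 4: x=[5.0000 6.0000 11.0000 11.0000] v=[0.0000 0.0000 0.0000 2.0000]
Step 5: x=[3.0000 10.0000 6.0000 15.0000] v=[-4.0000 8.0000 -10.0000 8.0000]
Max displacement = 4.0000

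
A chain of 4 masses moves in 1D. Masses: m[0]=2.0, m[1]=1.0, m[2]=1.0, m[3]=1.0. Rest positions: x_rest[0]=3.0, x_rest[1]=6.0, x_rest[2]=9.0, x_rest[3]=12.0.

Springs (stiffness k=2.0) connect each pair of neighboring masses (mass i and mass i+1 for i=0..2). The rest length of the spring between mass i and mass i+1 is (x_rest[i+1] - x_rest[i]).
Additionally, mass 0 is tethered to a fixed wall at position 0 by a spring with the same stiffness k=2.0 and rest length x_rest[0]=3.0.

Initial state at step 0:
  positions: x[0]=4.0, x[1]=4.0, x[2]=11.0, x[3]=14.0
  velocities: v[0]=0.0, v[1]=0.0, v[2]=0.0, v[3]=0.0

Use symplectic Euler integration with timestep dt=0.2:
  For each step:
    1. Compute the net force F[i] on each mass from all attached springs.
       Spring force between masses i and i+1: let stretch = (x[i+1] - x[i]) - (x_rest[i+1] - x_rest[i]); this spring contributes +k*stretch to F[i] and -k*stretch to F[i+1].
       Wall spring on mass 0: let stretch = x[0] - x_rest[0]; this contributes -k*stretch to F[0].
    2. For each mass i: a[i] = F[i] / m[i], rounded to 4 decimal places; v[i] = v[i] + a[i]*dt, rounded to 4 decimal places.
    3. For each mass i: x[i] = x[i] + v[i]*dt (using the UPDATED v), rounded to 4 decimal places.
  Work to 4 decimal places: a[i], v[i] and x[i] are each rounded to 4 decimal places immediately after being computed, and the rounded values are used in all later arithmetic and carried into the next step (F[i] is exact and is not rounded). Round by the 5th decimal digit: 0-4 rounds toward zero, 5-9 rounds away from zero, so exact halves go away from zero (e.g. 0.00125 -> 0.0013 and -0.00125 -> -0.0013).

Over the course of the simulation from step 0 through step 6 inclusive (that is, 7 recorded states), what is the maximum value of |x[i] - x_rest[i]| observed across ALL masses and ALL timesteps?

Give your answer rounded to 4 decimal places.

Step 0: x=[4.0000 4.0000 11.0000 14.0000] v=[0.0000 0.0000 0.0000 0.0000]
Step 1: x=[3.8400 4.5600 10.6800 14.0000] v=[-0.8000 2.8000 -1.6000 0.0000]
Step 2: x=[3.5552 5.5520 10.1360 13.9744] v=[-1.4240 4.9600 -2.7200 -0.1280]
Step 3: x=[3.2081 6.7510 9.5324 13.8817] v=[-1.7357 5.9949 -3.0182 -0.4634]
Step 4: x=[2.8744 7.8891 9.0542 13.6811] v=[-1.6687 5.6903 -2.3910 -1.0031]
Step 5: x=[2.6263 8.7192 8.8529 13.3503] v=[-1.2406 4.1505 -1.0063 -1.6539]
Step 6: x=[2.5168 9.0726 9.0007 12.8997] v=[-0.5473 1.7668 0.7392 -2.2529]
Max displacement = 3.0726

Answer: 3.0726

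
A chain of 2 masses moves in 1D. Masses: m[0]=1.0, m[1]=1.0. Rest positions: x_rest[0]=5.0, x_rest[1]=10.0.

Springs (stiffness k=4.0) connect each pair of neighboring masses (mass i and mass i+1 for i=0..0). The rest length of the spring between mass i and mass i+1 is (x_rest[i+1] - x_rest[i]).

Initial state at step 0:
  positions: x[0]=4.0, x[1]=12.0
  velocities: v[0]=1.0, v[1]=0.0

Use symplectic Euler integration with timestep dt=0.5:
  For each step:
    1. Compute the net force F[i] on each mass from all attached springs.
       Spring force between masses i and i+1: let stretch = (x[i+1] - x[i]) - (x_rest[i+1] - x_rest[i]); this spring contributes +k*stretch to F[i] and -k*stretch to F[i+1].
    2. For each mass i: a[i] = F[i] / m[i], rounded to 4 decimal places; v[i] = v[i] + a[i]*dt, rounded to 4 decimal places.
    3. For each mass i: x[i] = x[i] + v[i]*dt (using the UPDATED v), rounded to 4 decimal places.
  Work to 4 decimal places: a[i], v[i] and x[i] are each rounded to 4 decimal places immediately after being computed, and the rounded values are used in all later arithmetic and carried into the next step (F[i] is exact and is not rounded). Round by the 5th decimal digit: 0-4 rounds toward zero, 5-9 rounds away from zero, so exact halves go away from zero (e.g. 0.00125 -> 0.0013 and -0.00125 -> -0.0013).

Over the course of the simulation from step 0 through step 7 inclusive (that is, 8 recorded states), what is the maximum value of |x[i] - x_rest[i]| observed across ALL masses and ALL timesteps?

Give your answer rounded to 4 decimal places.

Step 0: x=[4.0000 12.0000] v=[1.0000 0.0000]
Step 1: x=[7.5000 9.0000] v=[7.0000 -6.0000]
Step 2: x=[7.5000 9.5000] v=[0.0000 1.0000]
Step 3: x=[4.5000 13.0000] v=[-6.0000 7.0000]
Step 4: x=[5.0000 13.0000] v=[1.0000 0.0000]
Step 5: x=[8.5000 10.0000] v=[7.0000 -6.0000]
Step 6: x=[8.5000 10.5000] v=[0.0000 1.0000]
Step 7: x=[5.5000 14.0000] v=[-6.0000 7.0000]
Max displacement = 4.0000

Answer: 4.0000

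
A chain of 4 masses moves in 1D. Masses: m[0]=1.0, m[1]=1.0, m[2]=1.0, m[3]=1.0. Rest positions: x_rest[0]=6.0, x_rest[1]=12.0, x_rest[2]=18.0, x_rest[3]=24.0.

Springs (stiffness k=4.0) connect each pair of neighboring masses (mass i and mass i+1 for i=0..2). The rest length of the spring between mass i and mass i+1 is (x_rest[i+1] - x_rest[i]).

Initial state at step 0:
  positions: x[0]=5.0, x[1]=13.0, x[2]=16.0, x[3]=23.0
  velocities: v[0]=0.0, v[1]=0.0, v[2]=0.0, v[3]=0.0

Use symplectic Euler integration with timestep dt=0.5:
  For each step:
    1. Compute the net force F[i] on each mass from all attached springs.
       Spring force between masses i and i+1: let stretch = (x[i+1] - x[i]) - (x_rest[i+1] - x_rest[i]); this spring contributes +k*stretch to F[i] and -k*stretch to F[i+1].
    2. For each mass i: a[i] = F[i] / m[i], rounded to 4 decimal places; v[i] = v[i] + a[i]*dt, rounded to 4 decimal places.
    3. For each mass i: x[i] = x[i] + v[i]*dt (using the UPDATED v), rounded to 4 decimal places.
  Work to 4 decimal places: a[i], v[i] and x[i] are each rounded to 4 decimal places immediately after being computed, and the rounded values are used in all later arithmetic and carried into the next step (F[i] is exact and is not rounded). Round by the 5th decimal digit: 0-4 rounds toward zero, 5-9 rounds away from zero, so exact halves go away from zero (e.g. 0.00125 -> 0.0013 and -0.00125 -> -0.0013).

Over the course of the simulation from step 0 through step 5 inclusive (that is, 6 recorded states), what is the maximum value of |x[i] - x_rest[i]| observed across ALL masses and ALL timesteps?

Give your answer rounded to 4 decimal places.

Answer: 4.0000

Derivation:
Step 0: x=[5.0000 13.0000 16.0000 23.0000] v=[0.0000 0.0000 0.0000 0.0000]
Step 1: x=[7.0000 8.0000 20.0000 22.0000] v=[4.0000 -10.0000 8.0000 -2.0000]
Step 2: x=[4.0000 14.0000 14.0000 25.0000] v=[-6.0000 12.0000 -12.0000 6.0000]
Step 3: x=[5.0000 10.0000 19.0000 23.0000] v=[2.0000 -8.0000 10.0000 -4.0000]
Step 4: x=[5.0000 10.0000 19.0000 23.0000] v=[0.0000 0.0000 0.0000 0.0000]
Step 5: x=[4.0000 14.0000 14.0000 25.0000] v=[-2.0000 8.0000 -10.0000 4.0000]
Max displacement = 4.0000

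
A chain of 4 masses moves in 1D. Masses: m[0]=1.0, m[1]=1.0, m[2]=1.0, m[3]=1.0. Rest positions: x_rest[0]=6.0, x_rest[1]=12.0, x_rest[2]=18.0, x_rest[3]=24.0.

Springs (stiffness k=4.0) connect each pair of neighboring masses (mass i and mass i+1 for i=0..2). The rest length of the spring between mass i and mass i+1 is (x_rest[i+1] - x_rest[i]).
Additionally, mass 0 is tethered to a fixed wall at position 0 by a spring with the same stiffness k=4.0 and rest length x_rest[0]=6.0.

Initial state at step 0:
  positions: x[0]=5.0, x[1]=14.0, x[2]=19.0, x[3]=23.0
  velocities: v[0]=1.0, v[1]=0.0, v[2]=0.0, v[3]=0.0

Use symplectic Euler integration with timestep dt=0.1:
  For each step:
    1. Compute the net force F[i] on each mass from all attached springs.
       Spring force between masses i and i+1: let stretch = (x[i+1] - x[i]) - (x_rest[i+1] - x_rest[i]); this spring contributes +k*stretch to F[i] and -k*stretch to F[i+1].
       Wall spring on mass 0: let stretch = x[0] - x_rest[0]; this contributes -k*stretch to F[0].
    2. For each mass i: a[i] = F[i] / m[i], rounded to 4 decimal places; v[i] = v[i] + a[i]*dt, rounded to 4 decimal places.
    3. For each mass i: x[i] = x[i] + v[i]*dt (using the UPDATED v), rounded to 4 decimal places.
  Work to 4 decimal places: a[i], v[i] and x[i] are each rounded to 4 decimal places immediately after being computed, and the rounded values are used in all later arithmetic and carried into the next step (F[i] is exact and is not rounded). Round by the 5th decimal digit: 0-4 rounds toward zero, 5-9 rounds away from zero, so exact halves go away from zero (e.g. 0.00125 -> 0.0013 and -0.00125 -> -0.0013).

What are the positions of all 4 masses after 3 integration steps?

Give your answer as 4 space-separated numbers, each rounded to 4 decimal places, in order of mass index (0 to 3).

Step 0: x=[5.0000 14.0000 19.0000 23.0000] v=[1.0000 0.0000 0.0000 0.0000]
Step 1: x=[5.2600 13.8400 18.9600 23.0800] v=[2.6000 -1.6000 -0.4000 0.8000]
Step 2: x=[5.6528 13.5416 18.8800 23.2352] v=[3.9280 -2.9840 -0.8000 1.5520]
Step 3: x=[6.1350 13.1412 18.7607 23.4562] v=[4.8224 -4.0042 -1.1933 2.2099]

Answer: 6.1350 13.1412 18.7607 23.4562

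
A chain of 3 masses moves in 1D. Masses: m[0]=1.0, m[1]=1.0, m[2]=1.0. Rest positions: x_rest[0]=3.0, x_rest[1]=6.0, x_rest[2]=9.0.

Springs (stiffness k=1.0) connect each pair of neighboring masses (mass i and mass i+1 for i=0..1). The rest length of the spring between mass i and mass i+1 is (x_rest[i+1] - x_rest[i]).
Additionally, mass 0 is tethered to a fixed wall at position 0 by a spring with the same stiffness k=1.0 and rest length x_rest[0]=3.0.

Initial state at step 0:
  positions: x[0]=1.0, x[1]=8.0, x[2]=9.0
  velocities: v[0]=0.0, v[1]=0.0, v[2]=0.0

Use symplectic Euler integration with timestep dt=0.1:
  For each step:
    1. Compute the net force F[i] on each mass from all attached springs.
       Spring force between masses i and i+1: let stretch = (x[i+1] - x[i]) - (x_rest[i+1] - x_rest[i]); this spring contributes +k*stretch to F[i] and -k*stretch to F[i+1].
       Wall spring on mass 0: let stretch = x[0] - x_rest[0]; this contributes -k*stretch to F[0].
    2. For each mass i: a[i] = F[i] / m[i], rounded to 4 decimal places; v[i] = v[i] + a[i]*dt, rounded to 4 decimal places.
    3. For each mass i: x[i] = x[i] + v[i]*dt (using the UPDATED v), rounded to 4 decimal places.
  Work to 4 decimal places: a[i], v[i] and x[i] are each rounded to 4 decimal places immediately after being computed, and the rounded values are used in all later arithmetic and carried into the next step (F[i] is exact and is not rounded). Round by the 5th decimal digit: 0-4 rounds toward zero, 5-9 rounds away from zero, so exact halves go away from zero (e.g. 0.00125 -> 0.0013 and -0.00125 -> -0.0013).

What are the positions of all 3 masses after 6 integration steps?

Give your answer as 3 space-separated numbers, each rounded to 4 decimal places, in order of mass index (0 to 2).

Step 0: x=[1.0000 8.0000 9.0000] v=[0.0000 0.0000 0.0000]
Step 1: x=[1.0600 7.9400 9.0200] v=[0.6000 -0.6000 0.2000]
Step 2: x=[1.1782 7.8220 9.0592] v=[1.1820 -1.1800 0.3920]
Step 3: x=[1.3511 7.6499 9.1160] v=[1.7286 -1.7207 0.5683]
Step 4: x=[1.5734 7.4295 9.1882] v=[2.2234 -2.2040 0.7217]
Step 5: x=[1.8386 7.1681 9.2728] v=[2.6517 -2.6137 0.8458]
Step 6: x=[2.1387 6.8745 9.3663] v=[3.0008 -2.9362 0.9353]

Answer: 2.1387 6.8745 9.3663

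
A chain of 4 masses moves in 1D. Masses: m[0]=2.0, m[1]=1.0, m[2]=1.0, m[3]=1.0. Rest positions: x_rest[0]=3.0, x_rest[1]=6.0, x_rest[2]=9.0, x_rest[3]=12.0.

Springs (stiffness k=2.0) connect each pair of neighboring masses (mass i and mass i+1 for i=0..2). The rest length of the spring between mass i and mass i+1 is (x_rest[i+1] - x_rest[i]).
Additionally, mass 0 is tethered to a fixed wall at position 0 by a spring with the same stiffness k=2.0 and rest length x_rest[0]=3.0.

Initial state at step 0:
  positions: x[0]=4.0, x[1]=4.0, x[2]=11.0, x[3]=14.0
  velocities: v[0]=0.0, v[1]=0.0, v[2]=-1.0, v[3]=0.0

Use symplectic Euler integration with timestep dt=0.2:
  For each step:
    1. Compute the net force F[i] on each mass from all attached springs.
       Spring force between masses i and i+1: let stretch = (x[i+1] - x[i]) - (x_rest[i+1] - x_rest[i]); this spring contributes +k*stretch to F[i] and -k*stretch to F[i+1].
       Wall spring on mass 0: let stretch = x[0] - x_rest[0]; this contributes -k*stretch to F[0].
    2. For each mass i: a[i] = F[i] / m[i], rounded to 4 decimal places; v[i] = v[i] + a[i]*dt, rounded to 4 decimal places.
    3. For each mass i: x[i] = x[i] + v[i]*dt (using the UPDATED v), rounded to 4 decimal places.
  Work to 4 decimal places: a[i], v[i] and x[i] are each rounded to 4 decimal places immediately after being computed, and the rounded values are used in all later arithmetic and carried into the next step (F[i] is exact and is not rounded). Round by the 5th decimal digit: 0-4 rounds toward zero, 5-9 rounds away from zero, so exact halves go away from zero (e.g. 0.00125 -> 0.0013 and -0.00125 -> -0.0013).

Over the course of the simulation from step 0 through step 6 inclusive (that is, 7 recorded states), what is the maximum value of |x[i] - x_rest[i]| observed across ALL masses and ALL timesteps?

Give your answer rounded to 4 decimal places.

Answer: 2.7498

Derivation:
Step 0: x=[4.0000 4.0000 11.0000 14.0000] v=[0.0000 0.0000 -1.0000 0.0000]
Step 1: x=[3.8400 4.5600 10.4800 14.0000] v=[-0.8000 2.8000 -2.6000 0.0000]
Step 2: x=[3.5552 5.5360 9.7680 13.9584] v=[-1.4240 4.8800 -3.5600 -0.2080]
Step 3: x=[3.2074 6.6921 9.0527 13.8216] v=[-1.7389 5.7805 -3.5766 -0.6842]
Step 4: x=[2.8707 7.7583 8.5300 13.5432] v=[-1.6834 5.3309 -2.6133 -1.3918]
Step 5: x=[2.6147 8.4952 8.3467 13.1038] v=[-1.2800 3.6845 -0.9167 -2.1971]
Step 6: x=[2.4893 8.7498 8.5558 12.5238] v=[-0.6268 1.2729 1.0455 -2.8999]
Max displacement = 2.7498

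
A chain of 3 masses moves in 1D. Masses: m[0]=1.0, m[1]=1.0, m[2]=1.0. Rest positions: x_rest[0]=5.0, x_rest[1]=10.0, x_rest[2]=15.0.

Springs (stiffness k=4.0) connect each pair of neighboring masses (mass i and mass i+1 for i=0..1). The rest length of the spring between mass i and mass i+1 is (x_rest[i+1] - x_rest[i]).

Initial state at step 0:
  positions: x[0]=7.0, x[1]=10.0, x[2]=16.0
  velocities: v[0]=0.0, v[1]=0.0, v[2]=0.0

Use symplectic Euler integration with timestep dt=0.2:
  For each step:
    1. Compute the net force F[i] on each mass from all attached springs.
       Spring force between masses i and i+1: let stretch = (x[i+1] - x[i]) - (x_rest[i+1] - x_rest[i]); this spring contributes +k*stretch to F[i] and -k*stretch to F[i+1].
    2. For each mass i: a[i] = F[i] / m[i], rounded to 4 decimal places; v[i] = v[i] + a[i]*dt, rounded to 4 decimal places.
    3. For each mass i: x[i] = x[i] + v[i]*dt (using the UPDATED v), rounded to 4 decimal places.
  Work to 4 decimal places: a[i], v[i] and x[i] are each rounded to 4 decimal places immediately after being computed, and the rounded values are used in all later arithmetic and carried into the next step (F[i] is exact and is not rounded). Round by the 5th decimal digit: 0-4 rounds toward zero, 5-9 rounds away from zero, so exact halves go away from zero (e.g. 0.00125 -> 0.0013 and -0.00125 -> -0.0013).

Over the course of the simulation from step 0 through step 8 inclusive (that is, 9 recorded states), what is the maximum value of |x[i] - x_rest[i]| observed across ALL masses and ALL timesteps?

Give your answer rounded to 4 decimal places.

Step 0: x=[7.0000 10.0000 16.0000] v=[0.0000 0.0000 0.0000]
Step 1: x=[6.6800 10.4800 15.8400] v=[-1.6000 2.4000 -0.8000]
Step 2: x=[6.1680 11.2096 15.6224] v=[-2.5600 3.6480 -1.0880]
Step 3: x=[5.6627 11.8386 15.4988] v=[-2.5267 3.1450 -0.6182]
Step 4: x=[5.3455 12.0651 15.5895] v=[-1.5860 1.1324 0.4536]
Step 5: x=[5.3034 11.7803 15.9163] v=[-0.2103 -1.4238 1.6341]
Step 6: x=[5.4976 11.1210 16.3814] v=[0.9712 -3.2965 2.3253]
Step 7: x=[5.7916 10.4036 16.8048] v=[1.4699 -3.5869 2.1170]
Step 8: x=[6.0235 9.9725 17.0040] v=[1.1595 -2.1555 0.9960]
Max displacement = 2.0651

Answer: 2.0651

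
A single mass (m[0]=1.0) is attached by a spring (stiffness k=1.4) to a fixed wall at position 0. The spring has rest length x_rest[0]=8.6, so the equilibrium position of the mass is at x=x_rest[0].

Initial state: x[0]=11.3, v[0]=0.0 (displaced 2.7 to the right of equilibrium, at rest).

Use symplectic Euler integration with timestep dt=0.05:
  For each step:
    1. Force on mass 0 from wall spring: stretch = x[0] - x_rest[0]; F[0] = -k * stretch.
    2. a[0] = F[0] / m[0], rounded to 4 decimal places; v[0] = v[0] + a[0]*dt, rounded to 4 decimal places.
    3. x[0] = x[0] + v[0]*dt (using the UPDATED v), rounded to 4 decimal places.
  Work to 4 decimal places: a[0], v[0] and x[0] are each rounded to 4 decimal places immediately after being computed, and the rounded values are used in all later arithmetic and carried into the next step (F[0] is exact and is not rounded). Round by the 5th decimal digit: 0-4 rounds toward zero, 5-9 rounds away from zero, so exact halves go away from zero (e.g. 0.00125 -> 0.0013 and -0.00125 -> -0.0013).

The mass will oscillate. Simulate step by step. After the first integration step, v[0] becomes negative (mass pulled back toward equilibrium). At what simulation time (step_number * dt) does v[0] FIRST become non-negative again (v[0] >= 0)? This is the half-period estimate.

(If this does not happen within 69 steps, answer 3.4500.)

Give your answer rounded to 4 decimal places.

Answer: 2.7000

Derivation:
Step 0: x=[11.3000] v=[0.0000]
Step 1: x=[11.2906] v=[-0.1890]
Step 2: x=[11.2717] v=[-0.3773]
Step 3: x=[11.2435] v=[-0.5643]
Step 4: x=[11.2060] v=[-0.7493]
Step 5: x=[11.1594] v=[-0.9317]
Step 6: x=[11.1039] v=[-1.1109]
Step 7: x=[11.0396] v=[-1.2862]
Step 8: x=[10.9668] v=[-1.4570]
Step 9: x=[10.8857] v=[-1.6227]
Step 10: x=[10.7966] v=[-1.7827]
Step 11: x=[10.6998] v=[-1.9365]
Step 12: x=[10.5956] v=[-2.0835]
Step 13: x=[10.4844] v=[-2.2232]
Step 14: x=[10.3666] v=[-2.3551]
Step 15: x=[10.2427] v=[-2.4788]
Step 16: x=[10.1130] v=[-2.5938]
Step 17: x=[9.9780] v=[-2.6997]
Step 18: x=[9.8382] v=[-2.7962]
Step 19: x=[9.6941] v=[-2.8829]
Step 20: x=[9.5461] v=[-2.9595]
Step 21: x=[9.3948] v=[-3.0257]
Step 22: x=[9.2407] v=[-3.0813]
Step 23: x=[9.0844] v=[-3.1262]
Step 24: x=[8.9264] v=[-3.1601]
Step 25: x=[8.7673] v=[-3.1830]
Step 26: x=[8.6076] v=[-3.1947]
Step 27: x=[8.4478] v=[-3.1952]
Step 28: x=[8.2886] v=[-3.1845]
Step 29: x=[8.1305] v=[-3.1627]
Step 30: x=[7.9740] v=[-3.1298]
Step 31: x=[7.8197] v=[-3.0860]
Step 32: x=[7.6681] v=[-3.0314]
Step 33: x=[7.5198] v=[-2.9662]
Step 34: x=[7.3753] v=[-2.8906]
Step 35: x=[7.2351] v=[-2.8049]
Step 36: x=[7.0996] v=[-2.7094]
Step 37: x=[6.9694] v=[-2.6044]
Step 38: x=[6.8449] v=[-2.4903]
Step 39: x=[6.7265] v=[-2.3674]
Step 40: x=[6.6147] v=[-2.2363]
Step 41: x=[6.5098] v=[-2.0973]
Step 42: x=[6.4123] v=[-1.9510]
Step 43: x=[6.3224] v=[-1.7979]
Step 44: x=[6.2405] v=[-1.6385]
Step 45: x=[6.1668] v=[-1.4733]
Step 46: x=[6.1017] v=[-1.3030]
Step 47: x=[6.0453] v=[-1.1281]
Step 48: x=[5.9978] v=[-0.9493]
Step 49: x=[5.9594] v=[-0.7671]
Step 50: x=[5.9303] v=[-0.5823]
Step 51: x=[5.9105] v=[-0.3954]
Step 52: x=[5.9001] v=[-0.2071]
Step 53: x=[5.8992] v=[-0.0181]
Step 54: x=[5.9078] v=[0.1710]
First v>=0 after going negative at step 54, time=2.7000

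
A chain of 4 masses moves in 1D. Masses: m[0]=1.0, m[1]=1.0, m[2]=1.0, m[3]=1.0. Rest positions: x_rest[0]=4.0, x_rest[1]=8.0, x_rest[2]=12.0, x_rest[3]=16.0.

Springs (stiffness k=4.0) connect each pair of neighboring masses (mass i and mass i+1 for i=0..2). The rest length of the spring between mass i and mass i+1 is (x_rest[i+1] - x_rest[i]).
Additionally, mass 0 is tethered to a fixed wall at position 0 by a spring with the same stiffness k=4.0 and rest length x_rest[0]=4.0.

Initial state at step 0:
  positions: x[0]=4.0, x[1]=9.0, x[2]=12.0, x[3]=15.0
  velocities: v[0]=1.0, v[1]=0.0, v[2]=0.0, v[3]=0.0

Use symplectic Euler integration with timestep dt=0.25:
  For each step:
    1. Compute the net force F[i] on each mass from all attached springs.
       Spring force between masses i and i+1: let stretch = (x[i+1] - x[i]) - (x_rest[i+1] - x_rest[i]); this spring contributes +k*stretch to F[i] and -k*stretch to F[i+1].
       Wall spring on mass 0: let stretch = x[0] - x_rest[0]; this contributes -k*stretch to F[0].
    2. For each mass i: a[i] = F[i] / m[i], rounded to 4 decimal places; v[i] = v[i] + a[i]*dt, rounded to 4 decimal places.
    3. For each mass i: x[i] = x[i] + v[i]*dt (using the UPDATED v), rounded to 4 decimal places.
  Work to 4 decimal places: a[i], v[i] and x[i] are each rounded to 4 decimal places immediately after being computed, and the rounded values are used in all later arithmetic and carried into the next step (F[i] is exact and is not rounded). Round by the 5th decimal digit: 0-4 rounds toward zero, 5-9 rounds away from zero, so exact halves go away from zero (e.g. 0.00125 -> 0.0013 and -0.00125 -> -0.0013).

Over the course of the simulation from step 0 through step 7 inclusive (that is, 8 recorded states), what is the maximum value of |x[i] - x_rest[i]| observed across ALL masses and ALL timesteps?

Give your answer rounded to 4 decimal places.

Step 0: x=[4.0000 9.0000 12.0000 15.0000] v=[1.0000 0.0000 0.0000 0.0000]
Step 1: x=[4.5000 8.5000 12.0000 15.2500] v=[2.0000 -2.0000 0.0000 1.0000]
Step 2: x=[4.8750 7.8750 11.9375 15.6875] v=[1.5000 -2.5000 -0.2500 1.7500]
Step 3: x=[4.7813 7.5156 11.7969 16.1875] v=[-0.3750 -1.4375 -0.5625 2.0000]
Step 4: x=[4.1758 7.5430 11.6836 16.5899] v=[-2.4220 0.1095 -0.4532 1.6094]
Step 5: x=[3.3682 7.7637 11.7617 16.7657] v=[-3.2306 0.8829 0.3125 0.7031]
Step 6: x=[2.8174 7.8851 12.0913 16.6905] v=[-2.2033 0.4854 1.3185 -0.3009]
Step 7: x=[2.8292 7.7911 12.5192 16.4655] v=[0.0470 -0.3761 1.7115 -0.9001]
Max displacement = 1.1826

Answer: 1.1826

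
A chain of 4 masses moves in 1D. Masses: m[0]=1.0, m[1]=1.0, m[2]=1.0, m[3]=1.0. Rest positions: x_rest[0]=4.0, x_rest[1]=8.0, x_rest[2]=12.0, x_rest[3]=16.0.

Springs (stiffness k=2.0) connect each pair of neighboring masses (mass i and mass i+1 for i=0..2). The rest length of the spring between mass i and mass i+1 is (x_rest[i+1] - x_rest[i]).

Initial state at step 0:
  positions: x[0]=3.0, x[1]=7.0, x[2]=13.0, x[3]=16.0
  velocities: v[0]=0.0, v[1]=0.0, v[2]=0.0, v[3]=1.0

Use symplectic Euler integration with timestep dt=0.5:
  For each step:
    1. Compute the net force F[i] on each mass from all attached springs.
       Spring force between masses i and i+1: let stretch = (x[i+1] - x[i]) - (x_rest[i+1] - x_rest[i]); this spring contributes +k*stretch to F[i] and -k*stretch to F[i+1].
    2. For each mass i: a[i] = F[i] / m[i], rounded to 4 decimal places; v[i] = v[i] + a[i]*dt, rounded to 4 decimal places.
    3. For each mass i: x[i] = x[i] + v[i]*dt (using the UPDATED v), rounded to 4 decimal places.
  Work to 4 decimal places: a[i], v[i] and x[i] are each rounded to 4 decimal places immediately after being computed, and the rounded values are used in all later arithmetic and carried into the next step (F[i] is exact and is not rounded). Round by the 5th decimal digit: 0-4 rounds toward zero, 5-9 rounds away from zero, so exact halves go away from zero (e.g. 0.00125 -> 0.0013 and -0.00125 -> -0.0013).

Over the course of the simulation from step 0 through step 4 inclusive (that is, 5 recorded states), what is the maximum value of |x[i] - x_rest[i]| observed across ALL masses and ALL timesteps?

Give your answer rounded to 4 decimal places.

Step 0: x=[3.0000 7.0000 13.0000 16.0000] v=[0.0000 0.0000 0.0000 1.0000]
Step 1: x=[3.0000 8.0000 11.5000 17.0000] v=[0.0000 2.0000 -3.0000 2.0000]
Step 2: x=[3.5000 8.2500 11.0000 17.2500] v=[1.0000 0.5000 -1.0000 0.5000]
Step 3: x=[4.3750 7.5000 12.2500 16.3750] v=[1.7500 -1.5000 2.5000 -1.7500]
Step 4: x=[4.8125 7.5625 13.1875 15.4375] v=[0.8750 0.1250 1.8750 -1.8750]
Max displacement = 1.2500

Answer: 1.2500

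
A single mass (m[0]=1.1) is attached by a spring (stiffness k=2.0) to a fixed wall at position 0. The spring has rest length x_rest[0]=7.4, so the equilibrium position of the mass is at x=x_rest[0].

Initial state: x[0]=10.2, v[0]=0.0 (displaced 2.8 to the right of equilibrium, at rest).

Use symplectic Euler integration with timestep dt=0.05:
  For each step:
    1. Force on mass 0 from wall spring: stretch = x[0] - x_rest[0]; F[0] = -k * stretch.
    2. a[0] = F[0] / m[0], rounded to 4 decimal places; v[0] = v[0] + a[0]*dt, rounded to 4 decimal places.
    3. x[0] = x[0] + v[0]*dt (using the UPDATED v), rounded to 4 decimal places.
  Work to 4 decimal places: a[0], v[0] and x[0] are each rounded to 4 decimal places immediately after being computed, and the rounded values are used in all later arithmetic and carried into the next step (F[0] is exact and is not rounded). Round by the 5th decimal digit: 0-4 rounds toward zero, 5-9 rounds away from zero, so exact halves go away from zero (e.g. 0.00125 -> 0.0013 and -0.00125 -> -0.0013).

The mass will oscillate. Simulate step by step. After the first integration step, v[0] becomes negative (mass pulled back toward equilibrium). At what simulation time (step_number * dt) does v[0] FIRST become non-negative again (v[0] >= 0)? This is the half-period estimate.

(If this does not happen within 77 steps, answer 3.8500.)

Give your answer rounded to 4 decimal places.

Step 0: x=[10.2000] v=[0.0000]
Step 1: x=[10.1873] v=[-0.2545]
Step 2: x=[10.1619] v=[-0.5079]
Step 3: x=[10.1240] v=[-0.7590]
Step 4: x=[10.0737] v=[-1.0066]
Step 5: x=[10.0112] v=[-1.2497]
Step 6: x=[9.9368] v=[-1.4871]
Step 7: x=[9.8509] v=[-1.7177]
Step 8: x=[9.7539] v=[-1.9405]
Step 9: x=[9.6462] v=[-2.1545]
Step 10: x=[9.5283] v=[-2.3587]
Step 11: x=[9.4007] v=[-2.5522]
Step 12: x=[9.2640] v=[-2.7341]
Step 13: x=[9.1188] v=[-2.9036]
Step 14: x=[8.9658] v=[-3.0599]
Step 15: x=[8.8057] v=[-3.2022]
Step 16: x=[8.6392] v=[-3.3300]
Step 17: x=[8.4671] v=[-3.4427]
Step 18: x=[8.2901] v=[-3.5397]
Step 19: x=[8.1091] v=[-3.6206]
Step 20: x=[7.9248] v=[-3.6851]
Step 21: x=[7.7382] v=[-3.7328]
Step 22: x=[7.5500] v=[-3.7635]
Step 23: x=[7.3611] v=[-3.7771]
Step 24: x=[7.1724] v=[-3.7736]
Step 25: x=[6.9848] v=[-3.7529]
Step 26: x=[6.7990] v=[-3.7152]
Step 27: x=[6.6160] v=[-3.6606]
Step 28: x=[6.4365] v=[-3.5893]
Step 29: x=[6.2614] v=[-3.5017]
Step 30: x=[6.0915] v=[-3.3982]
Step 31: x=[5.9275] v=[-3.2792]
Step 32: x=[5.7702] v=[-3.1453]
Step 33: x=[5.6203] v=[-2.9971]
Step 34: x=[5.4785] v=[-2.8353]
Step 35: x=[5.3455] v=[-2.6606]
Step 36: x=[5.2218] v=[-2.4738]
Step 37: x=[5.1080] v=[-2.2758]
Step 38: x=[5.0046] v=[-2.0674]
Step 39: x=[4.9121] v=[-1.8496]
Step 40: x=[4.8309] v=[-1.6234]
Step 41: x=[4.7614] v=[-1.3898]
Step 42: x=[4.7039] v=[-1.1499]
Step 43: x=[4.6587] v=[-0.9048]
Step 44: x=[4.6259] v=[-0.6556]
Step 45: x=[4.6057] v=[-0.4034]
Step 46: x=[4.5982] v=[-0.1494]
Step 47: x=[4.6035] v=[0.1053]
First v>=0 after going negative at step 47, time=2.3500

Answer: 2.3500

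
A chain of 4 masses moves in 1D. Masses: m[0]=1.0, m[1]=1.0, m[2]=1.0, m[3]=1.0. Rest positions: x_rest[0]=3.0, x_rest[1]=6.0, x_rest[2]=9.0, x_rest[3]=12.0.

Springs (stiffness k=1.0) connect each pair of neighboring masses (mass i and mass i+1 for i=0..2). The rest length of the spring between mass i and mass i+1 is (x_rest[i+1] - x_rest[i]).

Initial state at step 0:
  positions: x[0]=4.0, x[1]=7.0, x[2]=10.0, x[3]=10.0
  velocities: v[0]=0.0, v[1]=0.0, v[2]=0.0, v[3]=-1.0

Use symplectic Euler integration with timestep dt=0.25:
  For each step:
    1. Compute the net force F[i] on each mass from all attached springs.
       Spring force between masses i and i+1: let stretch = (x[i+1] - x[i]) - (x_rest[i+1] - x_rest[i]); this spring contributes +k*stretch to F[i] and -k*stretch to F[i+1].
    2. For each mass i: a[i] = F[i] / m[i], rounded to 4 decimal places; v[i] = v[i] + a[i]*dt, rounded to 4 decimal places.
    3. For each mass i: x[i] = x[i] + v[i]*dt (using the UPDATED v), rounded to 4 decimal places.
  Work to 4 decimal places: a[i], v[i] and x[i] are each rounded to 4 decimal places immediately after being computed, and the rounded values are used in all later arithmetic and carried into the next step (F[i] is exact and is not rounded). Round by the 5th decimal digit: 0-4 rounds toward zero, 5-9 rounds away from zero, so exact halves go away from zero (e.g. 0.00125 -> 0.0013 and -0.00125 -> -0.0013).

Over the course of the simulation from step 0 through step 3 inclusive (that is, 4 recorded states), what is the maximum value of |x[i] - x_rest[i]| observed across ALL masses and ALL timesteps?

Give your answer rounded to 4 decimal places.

Answer: 2.0625

Derivation:
Step 0: x=[4.0000 7.0000 10.0000 10.0000] v=[0.0000 0.0000 0.0000 -1.0000]
Step 1: x=[4.0000 7.0000 9.8125 9.9375] v=[0.0000 0.0000 -0.7500 -0.2500]
Step 2: x=[4.0000 6.9883 9.4570 10.0547] v=[0.0000 -0.0469 -1.4219 0.4688]
Step 3: x=[3.9993 6.9441 8.9846 10.3221] v=[-0.0029 -0.1768 -1.8897 1.0694]
Max displacement = 2.0625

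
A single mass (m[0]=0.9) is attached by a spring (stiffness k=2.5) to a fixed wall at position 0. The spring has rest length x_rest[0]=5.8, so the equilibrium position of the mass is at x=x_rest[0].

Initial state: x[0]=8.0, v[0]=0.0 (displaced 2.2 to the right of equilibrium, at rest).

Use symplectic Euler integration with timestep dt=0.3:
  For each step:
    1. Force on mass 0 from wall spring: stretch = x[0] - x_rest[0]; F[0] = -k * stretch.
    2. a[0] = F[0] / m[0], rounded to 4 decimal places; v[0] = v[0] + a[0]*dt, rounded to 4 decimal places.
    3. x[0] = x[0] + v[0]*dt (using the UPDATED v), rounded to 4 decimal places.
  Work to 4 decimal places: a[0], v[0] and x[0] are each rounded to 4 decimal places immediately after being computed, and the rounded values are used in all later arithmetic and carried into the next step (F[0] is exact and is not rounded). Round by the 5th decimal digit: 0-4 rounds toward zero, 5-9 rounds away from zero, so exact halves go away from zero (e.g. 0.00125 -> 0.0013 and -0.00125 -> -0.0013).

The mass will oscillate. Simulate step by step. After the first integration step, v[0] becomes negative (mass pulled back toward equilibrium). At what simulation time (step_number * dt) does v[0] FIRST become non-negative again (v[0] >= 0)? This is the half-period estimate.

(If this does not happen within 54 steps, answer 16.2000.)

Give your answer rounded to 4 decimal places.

Answer: 2.1000

Derivation:
Step 0: x=[8.0000] v=[0.0000]
Step 1: x=[7.4500] v=[-1.8333]
Step 2: x=[6.4875] v=[-3.2083]
Step 3: x=[5.3531] v=[-3.7812]
Step 4: x=[4.3305] v=[-3.4088]
Step 5: x=[3.6752] v=[-2.1842]
Step 6: x=[3.5512] v=[-0.4135]
Step 7: x=[3.9894] v=[1.4605]
First v>=0 after going negative at step 7, time=2.1000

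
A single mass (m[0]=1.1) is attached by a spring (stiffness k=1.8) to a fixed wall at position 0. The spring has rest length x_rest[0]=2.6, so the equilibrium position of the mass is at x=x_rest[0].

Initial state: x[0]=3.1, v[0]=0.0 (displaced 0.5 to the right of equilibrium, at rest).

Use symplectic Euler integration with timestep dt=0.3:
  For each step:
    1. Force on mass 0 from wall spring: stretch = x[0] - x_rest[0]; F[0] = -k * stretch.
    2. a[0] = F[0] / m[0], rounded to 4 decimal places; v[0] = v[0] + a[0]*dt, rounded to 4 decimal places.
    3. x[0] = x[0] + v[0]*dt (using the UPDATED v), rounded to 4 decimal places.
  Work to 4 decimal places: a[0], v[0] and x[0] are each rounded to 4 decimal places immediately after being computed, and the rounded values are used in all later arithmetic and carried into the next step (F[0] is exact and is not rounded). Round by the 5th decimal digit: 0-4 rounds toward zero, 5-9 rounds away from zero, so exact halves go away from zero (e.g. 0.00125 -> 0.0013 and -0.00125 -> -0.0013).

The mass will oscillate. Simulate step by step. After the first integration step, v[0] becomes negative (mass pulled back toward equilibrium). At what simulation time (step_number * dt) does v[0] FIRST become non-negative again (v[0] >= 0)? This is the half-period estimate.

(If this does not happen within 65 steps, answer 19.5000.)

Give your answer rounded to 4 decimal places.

Answer: 2.7000

Derivation:
Step 0: x=[3.1000] v=[0.0000]
Step 1: x=[3.0264] v=[-0.2455]
Step 2: x=[2.8900] v=[-0.4548]
Step 3: x=[2.7108] v=[-0.5972]
Step 4: x=[2.5153] v=[-0.6516]
Step 5: x=[2.3323] v=[-0.6100]
Step 6: x=[2.1887] v=[-0.4786]
Step 7: x=[2.1057] v=[-0.2767]
Step 8: x=[2.0955] v=[-0.0340]
Step 9: x=[2.1596] v=[0.2137]
First v>=0 after going negative at step 9, time=2.7000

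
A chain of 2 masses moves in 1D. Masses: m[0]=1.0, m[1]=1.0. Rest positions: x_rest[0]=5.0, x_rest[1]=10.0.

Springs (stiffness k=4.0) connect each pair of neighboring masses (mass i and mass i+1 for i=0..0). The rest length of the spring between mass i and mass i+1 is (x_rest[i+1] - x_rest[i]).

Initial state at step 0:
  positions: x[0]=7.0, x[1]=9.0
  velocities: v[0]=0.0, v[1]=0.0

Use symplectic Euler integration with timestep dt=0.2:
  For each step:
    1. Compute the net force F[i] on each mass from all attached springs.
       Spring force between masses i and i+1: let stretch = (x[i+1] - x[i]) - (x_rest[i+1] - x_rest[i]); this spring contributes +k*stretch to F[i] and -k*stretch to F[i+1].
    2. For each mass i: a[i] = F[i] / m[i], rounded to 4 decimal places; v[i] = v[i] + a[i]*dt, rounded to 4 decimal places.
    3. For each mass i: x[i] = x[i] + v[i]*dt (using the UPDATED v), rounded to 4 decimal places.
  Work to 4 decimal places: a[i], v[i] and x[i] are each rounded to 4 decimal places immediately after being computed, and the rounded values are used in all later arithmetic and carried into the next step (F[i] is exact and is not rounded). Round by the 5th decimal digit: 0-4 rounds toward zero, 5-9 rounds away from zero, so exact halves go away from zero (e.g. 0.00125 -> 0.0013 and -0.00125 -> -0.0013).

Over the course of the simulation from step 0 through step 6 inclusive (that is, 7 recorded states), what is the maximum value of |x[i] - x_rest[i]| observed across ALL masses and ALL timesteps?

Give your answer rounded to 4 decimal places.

Step 0: x=[7.0000 9.0000] v=[0.0000 0.0000]
Step 1: x=[6.5200 9.4800] v=[-2.4000 2.4000]
Step 2: x=[5.7136 10.2864] v=[-4.0320 4.0320]
Step 3: x=[4.8388 11.1612] v=[-4.3738 4.3738]
Step 4: x=[4.1756 11.8244] v=[-3.3159 3.3159]
Step 5: x=[3.9362 12.0638] v=[-1.1969 1.1969]
Step 6: x=[4.1972 11.8028] v=[1.3052 -1.3052]
Max displacement = 2.0638

Answer: 2.0638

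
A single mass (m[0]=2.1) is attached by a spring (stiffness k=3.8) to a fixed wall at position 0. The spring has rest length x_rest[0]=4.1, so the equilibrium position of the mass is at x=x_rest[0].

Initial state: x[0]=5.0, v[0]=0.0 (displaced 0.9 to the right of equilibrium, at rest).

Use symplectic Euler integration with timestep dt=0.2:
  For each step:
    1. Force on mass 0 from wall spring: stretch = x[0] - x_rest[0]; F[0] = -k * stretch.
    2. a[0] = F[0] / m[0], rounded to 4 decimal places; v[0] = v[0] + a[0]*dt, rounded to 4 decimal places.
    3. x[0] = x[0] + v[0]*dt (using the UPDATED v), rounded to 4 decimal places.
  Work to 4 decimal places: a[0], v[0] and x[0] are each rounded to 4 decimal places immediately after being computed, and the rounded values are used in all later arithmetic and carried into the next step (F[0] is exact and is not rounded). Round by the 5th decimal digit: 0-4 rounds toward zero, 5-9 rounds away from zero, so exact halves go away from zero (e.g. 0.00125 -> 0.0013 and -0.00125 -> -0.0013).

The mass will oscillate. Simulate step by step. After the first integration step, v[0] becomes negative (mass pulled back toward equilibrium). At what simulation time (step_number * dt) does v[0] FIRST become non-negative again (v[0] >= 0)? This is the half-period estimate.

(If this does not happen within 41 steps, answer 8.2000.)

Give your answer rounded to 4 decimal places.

Step 0: x=[5.0000] v=[0.0000]
Step 1: x=[4.9349] v=[-0.3257]
Step 2: x=[4.8093] v=[-0.6279]
Step 3: x=[4.6324] v=[-0.8846]
Step 4: x=[4.4169] v=[-1.0773]
Step 5: x=[4.1785] v=[-1.1920]
Step 6: x=[3.9344] v=[-1.2204]
Step 7: x=[3.7023] v=[-1.1605]
Step 8: x=[3.4990] v=[-1.0166]
Step 9: x=[3.3392] v=[-0.7991]
Step 10: x=[3.2344] v=[-0.5238]
Step 11: x=[3.1923] v=[-0.2105]
Step 12: x=[3.2159] v=[0.1180]
First v>=0 after going negative at step 12, time=2.4000

Answer: 2.4000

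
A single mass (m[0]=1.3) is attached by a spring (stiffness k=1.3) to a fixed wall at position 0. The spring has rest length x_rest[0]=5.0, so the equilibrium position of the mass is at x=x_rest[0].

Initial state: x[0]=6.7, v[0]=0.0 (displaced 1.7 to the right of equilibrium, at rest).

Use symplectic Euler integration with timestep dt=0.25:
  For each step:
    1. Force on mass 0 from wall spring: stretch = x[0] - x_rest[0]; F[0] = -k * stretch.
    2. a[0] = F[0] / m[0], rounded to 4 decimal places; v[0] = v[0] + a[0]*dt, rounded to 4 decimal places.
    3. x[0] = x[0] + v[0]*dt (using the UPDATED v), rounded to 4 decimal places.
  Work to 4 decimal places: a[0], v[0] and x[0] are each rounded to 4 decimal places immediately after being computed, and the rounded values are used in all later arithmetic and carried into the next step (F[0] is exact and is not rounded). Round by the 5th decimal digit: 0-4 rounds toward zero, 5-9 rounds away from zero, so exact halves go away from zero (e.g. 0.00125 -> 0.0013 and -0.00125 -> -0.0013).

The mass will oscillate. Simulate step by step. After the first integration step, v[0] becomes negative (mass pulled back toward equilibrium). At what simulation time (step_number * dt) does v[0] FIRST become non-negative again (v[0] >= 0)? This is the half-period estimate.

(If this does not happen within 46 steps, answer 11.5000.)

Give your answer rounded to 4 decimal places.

Answer: 3.2500

Derivation:
Step 0: x=[6.7000] v=[0.0000]
Step 1: x=[6.5938] v=[-0.4250]
Step 2: x=[6.3879] v=[-0.8235]
Step 3: x=[6.0953] v=[-1.1705]
Step 4: x=[5.7342] v=[-1.4443]
Step 5: x=[5.3272] v=[-1.6279]
Step 6: x=[4.8998] v=[-1.7097]
Step 7: x=[4.4786] v=[-1.6847]
Step 8: x=[4.0900] v=[-1.5544]
Step 9: x=[3.7583] v=[-1.3269]
Step 10: x=[3.5042] v=[-1.0165]
Step 11: x=[3.3436] v=[-0.6426]
Step 12: x=[3.2865] v=[-0.2285]
Step 13: x=[3.3365] v=[0.1999]
First v>=0 after going negative at step 13, time=3.2500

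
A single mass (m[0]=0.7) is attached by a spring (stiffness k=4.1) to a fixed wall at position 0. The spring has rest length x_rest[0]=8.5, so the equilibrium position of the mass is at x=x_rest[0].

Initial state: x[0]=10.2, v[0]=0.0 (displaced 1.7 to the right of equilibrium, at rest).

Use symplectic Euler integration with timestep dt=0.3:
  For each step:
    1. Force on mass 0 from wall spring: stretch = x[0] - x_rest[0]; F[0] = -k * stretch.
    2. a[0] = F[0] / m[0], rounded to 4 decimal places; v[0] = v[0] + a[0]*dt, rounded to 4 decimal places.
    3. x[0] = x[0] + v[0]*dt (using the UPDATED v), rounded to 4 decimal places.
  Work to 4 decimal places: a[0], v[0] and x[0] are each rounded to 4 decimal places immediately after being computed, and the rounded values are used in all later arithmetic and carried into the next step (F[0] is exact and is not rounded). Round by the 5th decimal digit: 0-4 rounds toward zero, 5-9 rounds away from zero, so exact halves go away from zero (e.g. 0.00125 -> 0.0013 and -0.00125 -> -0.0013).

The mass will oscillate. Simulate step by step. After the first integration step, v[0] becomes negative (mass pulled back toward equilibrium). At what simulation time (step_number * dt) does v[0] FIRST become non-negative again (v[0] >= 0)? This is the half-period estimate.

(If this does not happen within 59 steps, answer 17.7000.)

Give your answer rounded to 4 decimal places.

Step 0: x=[10.2000] v=[0.0000]
Step 1: x=[9.3039] v=[-2.9871]
Step 2: x=[7.9840] v=[-4.3997]
Step 3: x=[6.9361] v=[-3.4930]
Step 4: x=[6.7126] v=[-0.7450]
Step 5: x=[7.4313] v=[2.3957]
First v>=0 after going negative at step 5, time=1.5000

Answer: 1.5000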